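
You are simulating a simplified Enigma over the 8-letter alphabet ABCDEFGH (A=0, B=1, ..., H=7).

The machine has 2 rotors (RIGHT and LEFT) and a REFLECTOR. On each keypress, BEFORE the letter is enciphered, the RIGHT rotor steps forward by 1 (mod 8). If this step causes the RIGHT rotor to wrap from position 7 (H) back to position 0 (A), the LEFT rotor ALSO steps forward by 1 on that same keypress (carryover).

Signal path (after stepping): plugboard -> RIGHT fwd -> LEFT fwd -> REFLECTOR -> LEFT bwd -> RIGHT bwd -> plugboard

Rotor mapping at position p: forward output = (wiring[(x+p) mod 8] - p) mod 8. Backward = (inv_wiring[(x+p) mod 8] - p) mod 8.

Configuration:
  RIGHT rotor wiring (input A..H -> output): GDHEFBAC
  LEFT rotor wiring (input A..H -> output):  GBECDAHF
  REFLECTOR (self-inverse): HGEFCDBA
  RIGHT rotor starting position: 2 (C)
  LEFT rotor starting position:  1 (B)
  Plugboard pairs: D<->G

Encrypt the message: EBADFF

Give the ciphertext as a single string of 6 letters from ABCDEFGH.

Char 1 ('E'): step: R->3, L=1; E->plug->E->R->H->L->F->refl->D->L'->B->R'->A->plug->A
Char 2 ('B'): step: R->4, L=1; B->plug->B->R->F->L->G->refl->B->L'->C->R'->E->plug->E
Char 3 ('A'): step: R->5, L=1; A->plug->A->R->E->L->H->refl->A->L'->A->R'->H->plug->H
Char 4 ('D'): step: R->6, L=1; D->plug->G->R->H->L->F->refl->D->L'->B->R'->E->plug->E
Char 5 ('F'): step: R->7, L=1; F->plug->F->R->G->L->E->refl->C->L'->D->R'->A->plug->A
Char 6 ('F'): step: R->0, L->2 (L advanced); F->plug->F->R->B->L->A->refl->H->L'->H->R'->C->plug->C

Answer: AEHEAC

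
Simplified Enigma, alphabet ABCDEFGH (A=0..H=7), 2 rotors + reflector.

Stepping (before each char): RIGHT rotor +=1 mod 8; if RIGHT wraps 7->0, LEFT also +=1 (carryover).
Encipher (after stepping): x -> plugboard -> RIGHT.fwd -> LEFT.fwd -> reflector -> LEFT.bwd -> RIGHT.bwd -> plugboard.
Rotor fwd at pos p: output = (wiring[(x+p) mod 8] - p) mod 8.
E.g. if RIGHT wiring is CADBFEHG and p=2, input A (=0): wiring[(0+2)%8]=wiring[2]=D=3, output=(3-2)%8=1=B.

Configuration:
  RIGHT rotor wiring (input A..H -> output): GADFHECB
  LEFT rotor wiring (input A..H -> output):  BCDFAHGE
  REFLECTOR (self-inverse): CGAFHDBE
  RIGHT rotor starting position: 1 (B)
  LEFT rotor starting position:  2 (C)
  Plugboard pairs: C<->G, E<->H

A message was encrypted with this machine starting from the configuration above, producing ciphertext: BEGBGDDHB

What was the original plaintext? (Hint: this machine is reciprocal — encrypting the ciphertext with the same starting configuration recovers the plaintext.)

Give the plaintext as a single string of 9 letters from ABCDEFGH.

Char 1 ('B'): step: R->2, L=2; B->plug->B->R->D->L->F->refl->D->L'->B->R'->A->plug->A
Char 2 ('E'): step: R->3, L=2; E->plug->H->R->A->L->B->refl->G->L'->C->R'->A->plug->A
Char 3 ('G'): step: R->4, L=2; G->plug->C->R->G->L->H->refl->E->L'->E->R'->F->plug->F
Char 4 ('B'): step: R->5, L=2; B->plug->B->R->F->L->C->refl->A->L'->H->R'->A->plug->A
Char 5 ('G'): step: R->6, L=2; G->plug->C->R->A->L->B->refl->G->L'->C->R'->D->plug->D
Char 6 ('D'): step: R->7, L=2; D->plug->D->R->E->L->E->refl->H->L'->G->R'->E->plug->H
Char 7 ('D'): step: R->0, L->3 (L advanced); D->plug->D->R->F->L->G->refl->B->L'->E->R'->F->plug->F
Char 8 ('H'): step: R->1, L=3; H->plug->E->R->D->L->D->refl->F->L'->B->R'->F->plug->F
Char 9 ('B'): step: R->2, L=3; B->plug->B->R->D->L->D->refl->F->L'->B->R'->A->plug->A

Answer: AAFADHFFA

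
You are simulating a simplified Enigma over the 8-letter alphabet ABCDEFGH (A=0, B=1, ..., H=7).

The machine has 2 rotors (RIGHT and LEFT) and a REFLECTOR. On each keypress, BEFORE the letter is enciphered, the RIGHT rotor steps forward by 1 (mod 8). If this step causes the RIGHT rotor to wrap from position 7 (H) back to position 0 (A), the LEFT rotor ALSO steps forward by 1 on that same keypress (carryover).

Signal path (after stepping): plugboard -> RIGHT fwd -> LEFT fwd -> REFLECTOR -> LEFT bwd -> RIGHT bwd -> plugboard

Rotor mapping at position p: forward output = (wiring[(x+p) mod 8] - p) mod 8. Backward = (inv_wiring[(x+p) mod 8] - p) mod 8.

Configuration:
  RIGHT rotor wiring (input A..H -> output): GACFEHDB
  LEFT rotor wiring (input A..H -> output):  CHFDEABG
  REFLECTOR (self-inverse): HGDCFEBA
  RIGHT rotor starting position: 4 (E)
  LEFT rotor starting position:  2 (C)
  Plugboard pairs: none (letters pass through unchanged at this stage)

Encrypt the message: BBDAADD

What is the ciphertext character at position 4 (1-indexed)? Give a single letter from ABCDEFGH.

Char 1 ('B'): step: R->5, L=2; B->plug->B->R->G->L->A->refl->H->L'->E->R'->C->plug->C
Char 2 ('B'): step: R->6, L=2; B->plug->B->R->D->L->G->refl->B->L'->B->R'->H->plug->H
Char 3 ('D'): step: R->7, L=2; D->plug->D->R->D->L->G->refl->B->L'->B->R'->C->plug->C
Char 4 ('A'): step: R->0, L->3 (L advanced); A->plug->A->R->G->L->E->refl->F->L'->C->R'->C->plug->C

C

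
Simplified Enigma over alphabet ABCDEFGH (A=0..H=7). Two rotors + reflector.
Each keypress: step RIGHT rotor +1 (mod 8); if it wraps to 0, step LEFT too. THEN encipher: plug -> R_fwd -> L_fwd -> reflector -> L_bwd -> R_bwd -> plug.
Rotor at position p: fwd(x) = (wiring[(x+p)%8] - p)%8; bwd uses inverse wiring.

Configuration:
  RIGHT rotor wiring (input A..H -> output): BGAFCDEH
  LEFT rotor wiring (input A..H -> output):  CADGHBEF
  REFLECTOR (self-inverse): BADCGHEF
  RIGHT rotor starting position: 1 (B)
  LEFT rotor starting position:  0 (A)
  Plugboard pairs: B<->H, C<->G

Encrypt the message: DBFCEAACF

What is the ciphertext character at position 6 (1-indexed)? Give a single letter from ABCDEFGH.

Char 1 ('D'): step: R->2, L=0; D->plug->D->R->B->L->A->refl->B->L'->F->R'->F->plug->F
Char 2 ('B'): step: R->3, L=0; B->plug->H->R->F->L->B->refl->A->L'->B->R'->D->plug->D
Char 3 ('F'): step: R->4, L=0; F->plug->F->R->C->L->D->refl->C->L'->A->R'->C->plug->G
Char 4 ('C'): step: R->5, L=0; C->plug->G->R->A->L->C->refl->D->L'->C->R'->C->plug->G
Char 5 ('E'): step: R->6, L=0; E->plug->E->R->C->L->D->refl->C->L'->A->R'->D->plug->D
Char 6 ('A'): step: R->7, L=0; A->plug->A->R->A->L->C->refl->D->L'->C->R'->B->plug->H

H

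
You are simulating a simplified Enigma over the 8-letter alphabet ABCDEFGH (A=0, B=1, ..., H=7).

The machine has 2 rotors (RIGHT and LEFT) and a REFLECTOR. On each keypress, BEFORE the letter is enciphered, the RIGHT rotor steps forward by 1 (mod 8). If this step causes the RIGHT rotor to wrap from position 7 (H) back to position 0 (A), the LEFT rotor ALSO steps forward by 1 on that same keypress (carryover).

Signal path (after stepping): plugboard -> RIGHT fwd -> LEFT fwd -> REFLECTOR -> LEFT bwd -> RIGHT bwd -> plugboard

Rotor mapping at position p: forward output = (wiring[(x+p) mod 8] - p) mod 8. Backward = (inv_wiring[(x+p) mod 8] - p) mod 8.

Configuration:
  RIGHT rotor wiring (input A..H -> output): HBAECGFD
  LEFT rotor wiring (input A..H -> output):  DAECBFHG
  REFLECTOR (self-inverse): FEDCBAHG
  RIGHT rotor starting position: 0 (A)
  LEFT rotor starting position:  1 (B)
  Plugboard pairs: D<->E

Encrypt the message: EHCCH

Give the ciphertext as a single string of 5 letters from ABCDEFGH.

Answer: BFGEB

Derivation:
Char 1 ('E'): step: R->1, L=1; E->plug->D->R->B->L->D->refl->C->L'->H->R'->B->plug->B
Char 2 ('H'): step: R->2, L=1; H->plug->H->R->H->L->C->refl->D->L'->B->R'->F->plug->F
Char 3 ('C'): step: R->3, L=1; C->plug->C->R->D->L->A->refl->F->L'->G->R'->G->plug->G
Char 4 ('C'): step: R->4, L=1; C->plug->C->R->B->L->D->refl->C->L'->H->R'->D->plug->E
Char 5 ('H'): step: R->5, L=1; H->plug->H->R->F->L->G->refl->H->L'->A->R'->B->plug->B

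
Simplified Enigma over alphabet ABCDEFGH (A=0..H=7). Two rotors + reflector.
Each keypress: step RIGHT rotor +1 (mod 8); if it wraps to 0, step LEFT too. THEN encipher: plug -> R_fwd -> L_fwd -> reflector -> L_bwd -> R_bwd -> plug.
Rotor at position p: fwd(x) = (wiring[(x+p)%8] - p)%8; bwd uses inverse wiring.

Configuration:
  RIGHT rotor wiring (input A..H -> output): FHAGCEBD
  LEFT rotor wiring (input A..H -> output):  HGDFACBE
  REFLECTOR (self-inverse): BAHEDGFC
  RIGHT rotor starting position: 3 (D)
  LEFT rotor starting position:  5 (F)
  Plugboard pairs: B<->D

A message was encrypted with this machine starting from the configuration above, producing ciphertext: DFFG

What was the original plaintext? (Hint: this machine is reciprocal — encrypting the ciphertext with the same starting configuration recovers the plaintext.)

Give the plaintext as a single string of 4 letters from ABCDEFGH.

Char 1 ('D'): step: R->4, L=5; D->plug->B->R->A->L->F->refl->G->L'->F->R'->C->plug->C
Char 2 ('F'): step: R->5, L=5; F->plug->F->R->D->L->C->refl->H->L'->C->R'->E->plug->E
Char 3 ('F'): step: R->6, L=5; F->plug->F->R->A->L->F->refl->G->L'->F->R'->B->plug->D
Char 4 ('G'): step: R->7, L=5; G->plug->G->R->F->L->G->refl->F->L'->A->R'->C->plug->C

Answer: CEDC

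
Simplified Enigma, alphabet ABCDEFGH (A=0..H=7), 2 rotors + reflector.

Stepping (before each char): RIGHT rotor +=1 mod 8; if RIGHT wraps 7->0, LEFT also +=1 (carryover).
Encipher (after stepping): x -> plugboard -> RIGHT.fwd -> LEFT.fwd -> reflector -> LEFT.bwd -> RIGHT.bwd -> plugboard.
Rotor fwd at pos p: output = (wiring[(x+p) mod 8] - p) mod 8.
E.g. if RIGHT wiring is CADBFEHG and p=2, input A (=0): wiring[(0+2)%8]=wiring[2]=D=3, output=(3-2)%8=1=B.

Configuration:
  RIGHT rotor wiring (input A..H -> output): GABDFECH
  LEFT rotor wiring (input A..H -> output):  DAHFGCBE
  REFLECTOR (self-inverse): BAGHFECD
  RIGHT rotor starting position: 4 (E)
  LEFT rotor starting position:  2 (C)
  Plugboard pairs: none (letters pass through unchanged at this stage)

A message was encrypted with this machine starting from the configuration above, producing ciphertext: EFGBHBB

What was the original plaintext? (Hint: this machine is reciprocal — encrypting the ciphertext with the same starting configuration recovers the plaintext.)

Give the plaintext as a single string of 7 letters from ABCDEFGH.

Char 1 ('E'): step: R->5, L=2; E->plug->E->R->D->L->A->refl->B->L'->G->R'->G->plug->G
Char 2 ('F'): step: R->6, L=2; F->plug->F->R->F->L->C->refl->G->L'->H->R'->G->plug->G
Char 3 ('G'): step: R->7, L=2; G->plug->G->R->F->L->C->refl->G->L'->H->R'->B->plug->B
Char 4 ('B'): step: R->0, L->3 (L advanced); B->plug->B->R->A->L->C->refl->G->L'->D->R'->D->plug->D
Char 5 ('H'): step: R->1, L=3; H->plug->H->R->F->L->A->refl->B->L'->E->R'->D->plug->D
Char 6 ('B'): step: R->2, L=3; B->plug->B->R->B->L->D->refl->H->L'->C->R'->D->plug->D
Char 7 ('B'): step: R->3, L=3; B->plug->B->R->C->L->H->refl->D->L'->B->R'->C->plug->C

Answer: GGBDDDC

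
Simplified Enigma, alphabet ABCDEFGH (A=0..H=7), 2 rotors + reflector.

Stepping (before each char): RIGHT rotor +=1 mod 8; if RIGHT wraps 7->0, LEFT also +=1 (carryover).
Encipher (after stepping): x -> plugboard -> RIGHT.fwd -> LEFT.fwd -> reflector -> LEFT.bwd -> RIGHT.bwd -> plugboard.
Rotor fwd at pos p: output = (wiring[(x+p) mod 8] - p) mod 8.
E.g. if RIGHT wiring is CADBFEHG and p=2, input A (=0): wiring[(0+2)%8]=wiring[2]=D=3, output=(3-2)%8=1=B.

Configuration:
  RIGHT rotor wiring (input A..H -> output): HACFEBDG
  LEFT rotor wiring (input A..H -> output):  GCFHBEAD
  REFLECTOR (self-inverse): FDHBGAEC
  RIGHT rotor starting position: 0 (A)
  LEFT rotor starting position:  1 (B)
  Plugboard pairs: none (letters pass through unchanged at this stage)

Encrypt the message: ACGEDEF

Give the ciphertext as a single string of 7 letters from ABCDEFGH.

Char 1 ('A'): step: R->1, L=1; A->plug->A->R->H->L->F->refl->A->L'->D->R'->D->plug->D
Char 2 ('C'): step: R->2, L=1; C->plug->C->R->C->L->G->refl->E->L'->B->R'->E->plug->E
Char 3 ('G'): step: R->3, L=1; G->plug->G->R->F->L->H->refl->C->L'->G->R'->C->plug->C
Char 4 ('E'): step: R->4, L=1; E->plug->E->R->D->L->A->refl->F->L'->H->R'->C->plug->C
Char 5 ('D'): step: R->5, L=1; D->plug->D->R->C->L->G->refl->E->L'->B->R'->C->plug->C
Char 6 ('E'): step: R->6, L=1; E->plug->E->R->E->L->D->refl->B->L'->A->R'->B->plug->B
Char 7 ('F'): step: R->7, L=1; F->plug->F->R->F->L->H->refl->C->L'->G->R'->E->plug->E

Answer: DECCCBE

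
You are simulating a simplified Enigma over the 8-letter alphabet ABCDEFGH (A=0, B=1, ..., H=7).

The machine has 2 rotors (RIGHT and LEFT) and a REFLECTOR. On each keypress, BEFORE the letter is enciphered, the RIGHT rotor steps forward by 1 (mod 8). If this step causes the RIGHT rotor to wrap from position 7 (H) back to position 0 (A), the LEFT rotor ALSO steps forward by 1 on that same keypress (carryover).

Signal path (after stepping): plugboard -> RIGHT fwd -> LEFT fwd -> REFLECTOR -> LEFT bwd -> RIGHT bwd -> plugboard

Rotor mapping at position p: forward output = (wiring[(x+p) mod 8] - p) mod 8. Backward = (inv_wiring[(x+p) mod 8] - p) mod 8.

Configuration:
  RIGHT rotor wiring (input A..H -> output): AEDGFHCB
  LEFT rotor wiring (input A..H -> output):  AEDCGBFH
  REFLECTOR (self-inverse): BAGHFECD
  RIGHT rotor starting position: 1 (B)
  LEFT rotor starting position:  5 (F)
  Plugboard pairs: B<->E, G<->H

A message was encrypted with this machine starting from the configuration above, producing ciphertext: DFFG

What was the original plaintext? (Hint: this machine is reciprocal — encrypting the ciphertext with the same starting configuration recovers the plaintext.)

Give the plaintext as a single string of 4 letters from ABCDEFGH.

Char 1 ('D'): step: R->2, L=5; D->plug->D->R->F->L->G->refl->C->L'->C->R'->H->plug->G
Char 2 ('F'): step: R->3, L=5; F->plug->F->R->F->L->G->refl->C->L'->C->R'->B->plug->E
Char 3 ('F'): step: R->4, L=5; F->plug->F->R->A->L->E->refl->F->L'->G->R'->C->plug->C
Char 4 ('G'): step: R->5, L=5; G->plug->H->R->A->L->E->refl->F->L'->G->R'->F->plug->F

Answer: GECF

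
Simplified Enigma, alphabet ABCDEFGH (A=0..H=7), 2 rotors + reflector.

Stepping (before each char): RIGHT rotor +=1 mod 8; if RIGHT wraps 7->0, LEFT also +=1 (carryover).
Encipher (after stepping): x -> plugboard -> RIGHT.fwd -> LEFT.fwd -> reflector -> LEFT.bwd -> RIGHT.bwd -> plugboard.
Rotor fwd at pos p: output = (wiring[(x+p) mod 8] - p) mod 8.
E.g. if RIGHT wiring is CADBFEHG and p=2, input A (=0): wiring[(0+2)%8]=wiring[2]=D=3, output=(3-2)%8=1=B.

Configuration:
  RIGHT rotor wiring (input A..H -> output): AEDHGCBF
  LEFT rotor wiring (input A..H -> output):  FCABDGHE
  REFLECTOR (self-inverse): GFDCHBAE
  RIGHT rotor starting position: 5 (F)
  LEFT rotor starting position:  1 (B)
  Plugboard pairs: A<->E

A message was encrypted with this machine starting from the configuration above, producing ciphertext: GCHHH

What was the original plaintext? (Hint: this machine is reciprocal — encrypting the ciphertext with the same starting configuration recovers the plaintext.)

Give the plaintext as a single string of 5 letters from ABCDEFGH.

Char 1 ('G'): step: R->6, L=1; G->plug->G->R->A->L->B->refl->F->L'->E->R'->H->plug->H
Char 2 ('C'): step: R->7, L=1; C->plug->C->R->F->L->G->refl->A->L'->C->R'->H->plug->H
Char 3 ('H'): step: R->0, L->2 (L advanced); H->plug->H->R->F->L->C->refl->D->L'->G->R'->E->plug->A
Char 4 ('H'): step: R->1, L=2; H->plug->H->R->H->L->A->refl->G->L'->A->R'->F->plug->F
Char 5 ('H'): step: R->2, L=2; H->plug->H->R->C->L->B->refl->F->L'->E->R'->C->plug->C

Answer: HHAFC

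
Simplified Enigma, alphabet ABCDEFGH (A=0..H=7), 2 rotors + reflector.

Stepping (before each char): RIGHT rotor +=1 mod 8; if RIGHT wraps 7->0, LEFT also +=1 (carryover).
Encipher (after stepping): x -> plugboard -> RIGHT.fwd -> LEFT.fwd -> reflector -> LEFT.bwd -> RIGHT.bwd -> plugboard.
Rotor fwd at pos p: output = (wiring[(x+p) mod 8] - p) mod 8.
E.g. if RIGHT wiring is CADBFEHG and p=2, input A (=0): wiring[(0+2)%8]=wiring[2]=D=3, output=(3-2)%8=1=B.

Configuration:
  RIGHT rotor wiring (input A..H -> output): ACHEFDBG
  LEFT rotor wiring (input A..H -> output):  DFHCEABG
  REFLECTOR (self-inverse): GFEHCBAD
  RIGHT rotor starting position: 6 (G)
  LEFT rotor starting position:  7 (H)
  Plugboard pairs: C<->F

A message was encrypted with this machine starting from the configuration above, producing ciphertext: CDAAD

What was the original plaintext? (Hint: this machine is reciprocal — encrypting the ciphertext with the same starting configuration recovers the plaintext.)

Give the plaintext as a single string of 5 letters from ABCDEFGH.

Answer: ECBEA

Derivation:
Char 1 ('C'): step: R->7, L=7; C->plug->F->R->G->L->B->refl->F->L'->F->R'->E->plug->E
Char 2 ('D'): step: R->0, L->0 (L advanced); D->plug->D->R->E->L->E->refl->C->L'->D->R'->F->plug->C
Char 3 ('A'): step: R->1, L=0; A->plug->A->R->B->L->F->refl->B->L'->G->R'->B->plug->B
Char 4 ('A'): step: R->2, L=0; A->plug->A->R->F->L->A->refl->G->L'->H->R'->E->plug->E
Char 5 ('D'): step: R->3, L=0; D->plug->D->R->G->L->B->refl->F->L'->B->R'->A->plug->A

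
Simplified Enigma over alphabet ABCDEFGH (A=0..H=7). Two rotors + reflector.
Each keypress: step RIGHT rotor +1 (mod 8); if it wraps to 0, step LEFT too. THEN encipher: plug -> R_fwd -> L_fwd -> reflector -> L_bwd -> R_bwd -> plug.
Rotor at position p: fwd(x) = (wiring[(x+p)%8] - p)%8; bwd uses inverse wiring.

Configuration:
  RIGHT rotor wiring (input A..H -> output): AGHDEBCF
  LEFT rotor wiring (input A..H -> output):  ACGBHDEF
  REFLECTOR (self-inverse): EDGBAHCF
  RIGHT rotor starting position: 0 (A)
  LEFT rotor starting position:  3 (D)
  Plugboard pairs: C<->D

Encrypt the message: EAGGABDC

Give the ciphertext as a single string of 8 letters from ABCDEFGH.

Char 1 ('E'): step: R->1, L=3; E->plug->E->R->A->L->G->refl->C->L'->E->R'->G->plug->G
Char 2 ('A'): step: R->2, L=3; A->plug->A->R->F->L->F->refl->H->L'->G->R'->G->plug->G
Char 3 ('G'): step: R->3, L=3; G->plug->G->R->D->L->B->refl->D->L'->H->R'->D->plug->C
Char 4 ('G'): step: R->4, L=3; G->plug->G->R->D->L->B->refl->D->L'->H->R'->H->plug->H
Char 5 ('A'): step: R->5, L=3; A->plug->A->R->E->L->C->refl->G->L'->A->R'->C->plug->D
Char 6 ('B'): step: R->6, L=3; B->plug->B->R->H->L->D->refl->B->L'->D->R'->H->plug->H
Char 7 ('D'): step: R->7, L=3; D->plug->C->R->H->L->D->refl->B->L'->D->R'->H->plug->H
Char 8 ('C'): step: R->0, L->4 (L advanced); C->plug->D->R->D->L->B->refl->D->L'->A->R'->A->plug->A

Answer: GGCHDHHA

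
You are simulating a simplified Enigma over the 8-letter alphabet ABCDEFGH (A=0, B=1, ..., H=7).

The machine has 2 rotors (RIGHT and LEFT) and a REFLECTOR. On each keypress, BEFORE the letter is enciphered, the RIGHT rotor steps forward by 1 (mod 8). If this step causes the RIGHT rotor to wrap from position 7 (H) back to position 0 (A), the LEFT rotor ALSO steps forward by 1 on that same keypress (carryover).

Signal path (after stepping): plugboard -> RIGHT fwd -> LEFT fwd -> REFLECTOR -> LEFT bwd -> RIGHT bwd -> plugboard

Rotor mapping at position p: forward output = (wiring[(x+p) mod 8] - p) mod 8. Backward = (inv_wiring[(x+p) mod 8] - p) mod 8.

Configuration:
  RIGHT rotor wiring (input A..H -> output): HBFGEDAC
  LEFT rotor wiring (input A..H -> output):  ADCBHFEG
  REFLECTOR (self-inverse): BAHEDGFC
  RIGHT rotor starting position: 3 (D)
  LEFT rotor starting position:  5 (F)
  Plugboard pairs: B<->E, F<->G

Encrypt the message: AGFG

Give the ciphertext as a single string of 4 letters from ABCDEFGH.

Answer: HDDF

Derivation:
Char 1 ('A'): step: R->4, L=5; A->plug->A->R->A->L->A->refl->B->L'->C->R'->H->plug->H
Char 2 ('G'): step: R->5, L=5; G->plug->F->R->A->L->A->refl->B->L'->C->R'->D->plug->D
Char 3 ('F'): step: R->6, L=5; F->plug->G->R->G->L->E->refl->D->L'->D->R'->D->plug->D
Char 4 ('G'): step: R->7, L=5; G->plug->F->R->F->L->F->refl->G->L'->E->R'->G->plug->F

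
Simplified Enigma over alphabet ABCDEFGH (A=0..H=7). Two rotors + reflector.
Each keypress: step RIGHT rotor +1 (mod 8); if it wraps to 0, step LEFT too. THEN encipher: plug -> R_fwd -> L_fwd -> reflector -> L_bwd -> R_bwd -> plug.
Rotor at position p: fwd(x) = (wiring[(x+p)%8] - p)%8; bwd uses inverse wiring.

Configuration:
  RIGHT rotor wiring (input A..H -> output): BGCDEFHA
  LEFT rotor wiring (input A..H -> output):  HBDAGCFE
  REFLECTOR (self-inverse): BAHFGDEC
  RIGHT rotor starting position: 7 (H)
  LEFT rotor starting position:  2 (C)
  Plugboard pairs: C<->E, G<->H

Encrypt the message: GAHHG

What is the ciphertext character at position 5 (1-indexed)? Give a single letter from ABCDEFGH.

Char 1 ('G'): step: R->0, L->3 (L advanced); G->plug->H->R->A->L->F->refl->D->L'->B->R'->A->plug->A
Char 2 ('A'): step: R->1, L=3; A->plug->A->R->F->L->E->refl->G->L'->G->R'->F->plug->F
Char 3 ('H'): step: R->2, L=3; H->plug->G->R->H->L->A->refl->B->L'->E->R'->H->plug->G
Char 4 ('H'): step: R->3, L=3; H->plug->G->R->D->L->C->refl->H->L'->C->R'->C->plug->E
Char 5 ('G'): step: R->4, L=3; G->plug->H->R->H->L->A->refl->B->L'->E->R'->D->plug->D

D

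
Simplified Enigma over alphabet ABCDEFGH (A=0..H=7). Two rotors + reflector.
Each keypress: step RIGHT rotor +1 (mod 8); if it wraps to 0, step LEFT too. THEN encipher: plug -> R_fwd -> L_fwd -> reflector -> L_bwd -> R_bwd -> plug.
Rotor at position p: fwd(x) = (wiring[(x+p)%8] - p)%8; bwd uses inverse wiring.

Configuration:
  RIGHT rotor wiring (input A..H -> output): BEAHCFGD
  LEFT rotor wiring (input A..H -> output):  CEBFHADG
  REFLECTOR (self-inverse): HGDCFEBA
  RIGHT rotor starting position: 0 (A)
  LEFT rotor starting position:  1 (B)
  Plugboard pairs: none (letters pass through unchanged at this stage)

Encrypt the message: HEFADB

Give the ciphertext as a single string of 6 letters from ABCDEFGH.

Char 1 ('H'): step: R->1, L=1; H->plug->H->R->A->L->D->refl->C->L'->F->R'->F->plug->F
Char 2 ('E'): step: R->2, L=1; E->plug->E->R->E->L->H->refl->A->L'->B->R'->F->plug->F
Char 3 ('F'): step: R->3, L=1; F->plug->F->R->G->L->F->refl->E->L'->C->R'->C->plug->C
Char 4 ('A'): step: R->4, L=1; A->plug->A->R->G->L->F->refl->E->L'->C->R'->C->plug->C
Char 5 ('D'): step: R->5, L=1; D->plug->D->R->E->L->H->refl->A->L'->B->R'->B->plug->B
Char 6 ('B'): step: R->6, L=1; B->plug->B->R->F->L->C->refl->D->L'->A->R'->A->plug->A

Answer: FFCCBA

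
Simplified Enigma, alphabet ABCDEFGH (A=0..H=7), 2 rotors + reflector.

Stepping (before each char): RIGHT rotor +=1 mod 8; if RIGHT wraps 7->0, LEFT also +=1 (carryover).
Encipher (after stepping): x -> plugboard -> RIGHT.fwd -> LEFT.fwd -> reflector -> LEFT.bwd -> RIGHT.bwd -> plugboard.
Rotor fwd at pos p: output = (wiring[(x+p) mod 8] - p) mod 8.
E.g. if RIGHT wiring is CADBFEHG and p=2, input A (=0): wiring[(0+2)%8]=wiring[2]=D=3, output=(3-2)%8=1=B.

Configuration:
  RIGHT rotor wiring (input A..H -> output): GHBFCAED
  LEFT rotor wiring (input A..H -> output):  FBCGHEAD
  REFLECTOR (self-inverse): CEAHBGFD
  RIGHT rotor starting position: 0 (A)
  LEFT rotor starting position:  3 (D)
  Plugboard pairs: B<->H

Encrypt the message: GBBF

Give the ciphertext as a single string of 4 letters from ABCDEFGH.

Answer: DGFA

Derivation:
Char 1 ('G'): step: R->1, L=3; G->plug->G->R->C->L->B->refl->E->L'->B->R'->D->plug->D
Char 2 ('B'): step: R->2, L=3; B->plug->H->R->F->L->C->refl->A->L'->E->R'->G->plug->G
Char 3 ('B'): step: R->3, L=3; B->plug->H->R->G->L->G->refl->F->L'->D->R'->F->plug->F
Char 4 ('F'): step: R->4, L=3; F->plug->F->R->D->L->F->refl->G->L'->G->R'->A->plug->A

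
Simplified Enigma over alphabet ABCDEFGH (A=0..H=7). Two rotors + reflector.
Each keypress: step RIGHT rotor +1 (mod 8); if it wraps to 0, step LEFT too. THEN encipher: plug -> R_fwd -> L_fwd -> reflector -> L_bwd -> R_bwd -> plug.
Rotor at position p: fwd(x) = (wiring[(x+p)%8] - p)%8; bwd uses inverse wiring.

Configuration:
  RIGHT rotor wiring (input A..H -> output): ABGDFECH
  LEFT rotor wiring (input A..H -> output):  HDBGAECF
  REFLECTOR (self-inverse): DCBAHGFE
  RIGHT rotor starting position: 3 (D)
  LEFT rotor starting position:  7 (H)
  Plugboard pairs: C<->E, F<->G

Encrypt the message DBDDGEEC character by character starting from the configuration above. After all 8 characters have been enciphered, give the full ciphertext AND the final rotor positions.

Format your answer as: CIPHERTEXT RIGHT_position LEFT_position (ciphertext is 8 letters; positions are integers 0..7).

Answer: GDGBBFHE 3 0

Derivation:
Char 1 ('D'): step: R->4, L=7; D->plug->D->R->D->L->C->refl->B->L'->F->R'->F->plug->G
Char 2 ('B'): step: R->5, L=7; B->plug->B->R->F->L->B->refl->C->L'->D->R'->D->plug->D
Char 3 ('D'): step: R->6, L=7; D->plug->D->R->D->L->C->refl->B->L'->F->R'->F->plug->G
Char 4 ('D'): step: R->7, L=7; D->plug->D->R->H->L->D->refl->A->L'->B->R'->B->plug->B
Char 5 ('G'): step: R->0, L->0 (L advanced); G->plug->F->R->E->L->A->refl->D->L'->B->R'->B->plug->B
Char 6 ('E'): step: R->1, L=0; E->plug->C->R->C->L->B->refl->C->L'->G->R'->G->plug->F
Char 7 ('E'): step: R->2, L=0; E->plug->C->R->D->L->G->refl->F->L'->H->R'->H->plug->H
Char 8 ('C'): step: R->3, L=0; C->plug->E->R->E->L->A->refl->D->L'->B->R'->C->plug->E
Final: ciphertext=GDGBBFHE, RIGHT=3, LEFT=0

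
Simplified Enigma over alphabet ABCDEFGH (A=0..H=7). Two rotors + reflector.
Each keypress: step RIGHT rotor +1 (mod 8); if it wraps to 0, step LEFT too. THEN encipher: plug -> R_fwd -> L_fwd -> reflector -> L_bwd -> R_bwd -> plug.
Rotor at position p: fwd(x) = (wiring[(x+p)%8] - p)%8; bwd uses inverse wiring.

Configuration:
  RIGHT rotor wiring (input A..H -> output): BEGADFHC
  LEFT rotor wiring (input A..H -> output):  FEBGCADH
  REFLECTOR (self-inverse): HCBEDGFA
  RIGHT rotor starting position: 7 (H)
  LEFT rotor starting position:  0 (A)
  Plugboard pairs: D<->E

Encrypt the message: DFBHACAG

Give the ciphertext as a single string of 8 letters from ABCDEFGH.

Answer: FEHAFGBB

Derivation:
Char 1 ('D'): step: R->0, L->1 (L advanced); D->plug->E->R->D->L->B->refl->C->L'->F->R'->F->plug->F
Char 2 ('F'): step: R->1, L=1; F->plug->F->R->G->L->G->refl->F->L'->C->R'->D->plug->E
Char 3 ('B'): step: R->2, L=1; B->plug->B->R->G->L->G->refl->F->L'->C->R'->H->plug->H
Char 4 ('H'): step: R->3, L=1; H->plug->H->R->D->L->B->refl->C->L'->F->R'->A->plug->A
Char 5 ('A'): step: R->4, L=1; A->plug->A->R->H->L->E->refl->D->L'->A->R'->F->plug->F
Char 6 ('C'): step: R->5, L=1; C->plug->C->R->F->L->C->refl->B->L'->D->R'->G->plug->G
Char 7 ('A'): step: R->6, L=1; A->plug->A->R->B->L->A->refl->H->L'->E->R'->B->plug->B
Char 8 ('G'): step: R->7, L=1; G->plug->G->R->G->L->G->refl->F->L'->C->R'->B->plug->B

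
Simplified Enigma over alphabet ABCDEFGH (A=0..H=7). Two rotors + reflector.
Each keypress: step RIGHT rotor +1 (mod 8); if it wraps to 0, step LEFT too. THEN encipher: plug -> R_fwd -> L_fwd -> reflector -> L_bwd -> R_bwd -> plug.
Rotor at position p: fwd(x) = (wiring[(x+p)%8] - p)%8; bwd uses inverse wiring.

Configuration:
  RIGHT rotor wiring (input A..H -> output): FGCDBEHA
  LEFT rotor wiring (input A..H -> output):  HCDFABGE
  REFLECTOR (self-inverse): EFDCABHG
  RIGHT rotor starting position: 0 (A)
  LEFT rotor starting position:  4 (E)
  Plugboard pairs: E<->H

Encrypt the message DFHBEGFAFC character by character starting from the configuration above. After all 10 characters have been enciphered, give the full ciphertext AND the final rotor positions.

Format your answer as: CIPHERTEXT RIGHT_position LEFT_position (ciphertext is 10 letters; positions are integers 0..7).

Char 1 ('D'): step: R->1, L=4; D->plug->D->R->A->L->E->refl->A->L'->D->R'->E->plug->H
Char 2 ('F'): step: R->2, L=4; F->plug->F->R->G->L->H->refl->G->L'->F->R'->E->plug->H
Char 3 ('H'): step: R->3, L=4; H->plug->E->R->F->L->G->refl->H->L'->G->R'->B->plug->B
Char 4 ('B'): step: R->4, L=4; B->plug->B->R->A->L->E->refl->A->L'->D->R'->C->plug->C
Char 5 ('E'): step: R->5, L=4; E->plug->H->R->E->L->D->refl->C->L'->C->R'->B->plug->B
Char 6 ('G'): step: R->6, L=4; G->plug->G->R->D->L->A->refl->E->L'->A->R'->D->plug->D
Char 7 ('F'): step: R->7, L=4; F->plug->F->R->C->L->C->refl->D->L'->E->R'->E->plug->H
Char 8 ('A'): step: R->0, L->5 (L advanced); A->plug->A->R->F->L->G->refl->H->L'->C->R'->C->plug->C
Char 9 ('F'): step: R->1, L=5; F->plug->F->R->G->L->A->refl->E->L'->A->R'->D->plug->D
Char 10 ('C'): step: R->2, L=5; C->plug->C->R->H->L->D->refl->C->L'->D->R'->G->plug->G
Final: ciphertext=HHBCBDHCDG, RIGHT=2, LEFT=5

Answer: HHBCBDHCDG 2 5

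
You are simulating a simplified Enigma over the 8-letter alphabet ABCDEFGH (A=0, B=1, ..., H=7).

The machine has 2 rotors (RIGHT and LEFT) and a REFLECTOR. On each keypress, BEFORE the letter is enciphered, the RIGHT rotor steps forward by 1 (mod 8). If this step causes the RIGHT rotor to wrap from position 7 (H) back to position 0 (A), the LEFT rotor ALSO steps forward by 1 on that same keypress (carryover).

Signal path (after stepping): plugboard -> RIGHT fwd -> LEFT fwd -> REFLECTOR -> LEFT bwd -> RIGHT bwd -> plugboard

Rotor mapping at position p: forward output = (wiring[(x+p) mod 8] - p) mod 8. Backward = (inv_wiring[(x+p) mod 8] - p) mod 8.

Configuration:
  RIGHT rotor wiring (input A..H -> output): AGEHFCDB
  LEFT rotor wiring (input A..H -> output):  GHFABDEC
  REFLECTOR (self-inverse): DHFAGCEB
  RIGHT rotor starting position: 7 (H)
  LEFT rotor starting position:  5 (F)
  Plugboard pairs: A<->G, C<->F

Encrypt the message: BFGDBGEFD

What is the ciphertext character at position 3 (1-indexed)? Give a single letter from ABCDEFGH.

Char 1 ('B'): step: R->0, L->6 (L advanced); B->plug->B->R->G->L->D->refl->A->L'->C->R'->F->plug->C
Char 2 ('F'): step: R->1, L=6; F->plug->C->R->G->L->D->refl->A->L'->C->R'->F->plug->C
Char 3 ('G'): step: R->2, L=6; G->plug->A->R->C->L->A->refl->D->L'->G->R'->G->plug->A

A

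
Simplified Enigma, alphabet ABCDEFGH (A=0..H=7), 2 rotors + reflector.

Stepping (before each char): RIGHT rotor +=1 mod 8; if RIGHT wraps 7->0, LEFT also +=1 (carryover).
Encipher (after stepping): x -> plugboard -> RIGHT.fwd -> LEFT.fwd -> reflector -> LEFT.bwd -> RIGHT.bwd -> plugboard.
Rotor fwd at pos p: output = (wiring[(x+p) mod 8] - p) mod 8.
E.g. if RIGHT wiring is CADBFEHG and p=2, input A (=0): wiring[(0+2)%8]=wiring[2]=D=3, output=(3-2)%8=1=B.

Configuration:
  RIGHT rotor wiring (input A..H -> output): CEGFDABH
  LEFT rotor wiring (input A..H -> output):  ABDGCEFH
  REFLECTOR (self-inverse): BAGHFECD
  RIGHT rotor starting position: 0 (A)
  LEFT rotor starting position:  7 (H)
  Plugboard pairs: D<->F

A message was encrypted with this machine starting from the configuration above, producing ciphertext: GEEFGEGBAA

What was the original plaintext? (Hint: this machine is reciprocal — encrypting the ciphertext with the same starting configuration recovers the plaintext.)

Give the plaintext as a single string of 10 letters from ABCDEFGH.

Answer: AHCEDBAECB

Derivation:
Char 1 ('G'): step: R->1, L=7; G->plug->G->R->G->L->F->refl->E->L'->D->R'->A->plug->A
Char 2 ('E'): step: R->2, L=7; E->plug->E->R->H->L->G->refl->C->L'->C->R'->H->plug->H
Char 3 ('E'): step: R->3, L=7; E->plug->E->R->E->L->H->refl->D->L'->F->R'->C->plug->C
Char 4 ('F'): step: R->4, L=7; F->plug->D->R->D->L->E->refl->F->L'->G->R'->E->plug->E
Char 5 ('G'): step: R->5, L=7; G->plug->G->R->A->L->A->refl->B->L'->B->R'->F->plug->D
Char 6 ('E'): step: R->6, L=7; E->plug->E->R->A->L->A->refl->B->L'->B->R'->B->plug->B
Char 7 ('G'): step: R->7, L=7; G->plug->G->R->B->L->B->refl->A->L'->A->R'->A->plug->A
Char 8 ('B'): step: R->0, L->0 (L advanced); B->plug->B->R->E->L->C->refl->G->L'->D->R'->E->plug->E
Char 9 ('A'): step: R->1, L=0; A->plug->A->R->D->L->G->refl->C->L'->E->R'->C->plug->C
Char 10 ('A'): step: R->2, L=0; A->plug->A->R->E->L->C->refl->G->L'->D->R'->B->plug->B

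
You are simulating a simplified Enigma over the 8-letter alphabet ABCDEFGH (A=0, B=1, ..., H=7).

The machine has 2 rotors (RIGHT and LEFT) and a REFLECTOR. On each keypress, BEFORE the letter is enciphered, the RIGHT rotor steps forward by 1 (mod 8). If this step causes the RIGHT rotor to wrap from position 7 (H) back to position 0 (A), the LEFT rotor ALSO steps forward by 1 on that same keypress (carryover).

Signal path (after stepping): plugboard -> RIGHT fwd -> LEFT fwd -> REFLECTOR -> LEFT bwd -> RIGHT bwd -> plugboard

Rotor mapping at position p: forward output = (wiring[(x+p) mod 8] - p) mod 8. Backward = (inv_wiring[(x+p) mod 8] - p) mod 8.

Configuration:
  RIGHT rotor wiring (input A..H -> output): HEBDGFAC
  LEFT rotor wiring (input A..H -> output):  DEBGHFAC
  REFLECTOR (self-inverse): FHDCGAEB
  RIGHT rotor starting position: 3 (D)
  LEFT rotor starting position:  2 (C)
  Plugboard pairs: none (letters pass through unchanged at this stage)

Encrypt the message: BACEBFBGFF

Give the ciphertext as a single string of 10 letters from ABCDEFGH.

Char 1 ('B'): step: R->4, L=2; B->plug->B->R->B->L->E->refl->G->L'->E->R'->C->plug->C
Char 2 ('A'): step: R->5, L=2; A->plug->A->R->A->L->H->refl->B->L'->G->R'->G->plug->G
Char 3 ('C'): step: R->6, L=2; C->plug->C->R->B->L->E->refl->G->L'->E->R'->B->plug->B
Char 4 ('E'): step: R->7, L=2; E->plug->E->R->E->L->G->refl->E->L'->B->R'->H->plug->H
Char 5 ('B'): step: R->0, L->3 (L advanced); B->plug->B->R->E->L->H->refl->B->L'->G->R'->E->plug->E
Char 6 ('F'): step: R->1, L=3; F->plug->F->R->H->L->G->refl->E->L'->B->R'->G->plug->G
Char 7 ('B'): step: R->2, L=3; B->plug->B->R->B->L->E->refl->G->L'->H->R'->A->plug->A
Char 8 ('G'): step: R->3, L=3; G->plug->G->R->B->L->E->refl->G->L'->H->R'->E->plug->E
Char 9 ('F'): step: R->4, L=3; F->plug->F->R->A->L->D->refl->C->L'->C->R'->A->plug->A
Char 10 ('F'): step: R->5, L=3; F->plug->F->R->E->L->H->refl->B->L'->G->R'->G->plug->G

Answer: CGBHEGAEAG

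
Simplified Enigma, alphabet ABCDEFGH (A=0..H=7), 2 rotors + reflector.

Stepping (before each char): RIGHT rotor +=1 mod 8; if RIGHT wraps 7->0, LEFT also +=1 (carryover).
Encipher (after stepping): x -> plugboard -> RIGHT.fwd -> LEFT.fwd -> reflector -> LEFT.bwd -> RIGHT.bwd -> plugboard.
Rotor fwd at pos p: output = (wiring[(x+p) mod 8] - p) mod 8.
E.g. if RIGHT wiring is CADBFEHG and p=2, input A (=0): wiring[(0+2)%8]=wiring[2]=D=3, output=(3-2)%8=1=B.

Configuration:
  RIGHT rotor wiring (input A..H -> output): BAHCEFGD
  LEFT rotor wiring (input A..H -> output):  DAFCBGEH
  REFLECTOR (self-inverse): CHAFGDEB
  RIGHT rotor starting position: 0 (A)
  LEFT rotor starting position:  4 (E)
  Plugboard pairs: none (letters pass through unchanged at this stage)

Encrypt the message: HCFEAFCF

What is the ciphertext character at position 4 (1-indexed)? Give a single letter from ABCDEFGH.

Char 1 ('H'): step: R->1, L=4; H->plug->H->R->A->L->F->refl->D->L'->D->R'->D->plug->D
Char 2 ('C'): step: R->2, L=4; C->plug->C->R->C->L->A->refl->C->L'->B->R'->F->plug->F
Char 3 ('F'): step: R->3, L=4; F->plug->F->R->G->L->B->refl->H->L'->E->R'->H->plug->H
Char 4 ('E'): step: R->4, L=4; E->plug->E->R->F->L->E->refl->G->L'->H->R'->D->plug->D

D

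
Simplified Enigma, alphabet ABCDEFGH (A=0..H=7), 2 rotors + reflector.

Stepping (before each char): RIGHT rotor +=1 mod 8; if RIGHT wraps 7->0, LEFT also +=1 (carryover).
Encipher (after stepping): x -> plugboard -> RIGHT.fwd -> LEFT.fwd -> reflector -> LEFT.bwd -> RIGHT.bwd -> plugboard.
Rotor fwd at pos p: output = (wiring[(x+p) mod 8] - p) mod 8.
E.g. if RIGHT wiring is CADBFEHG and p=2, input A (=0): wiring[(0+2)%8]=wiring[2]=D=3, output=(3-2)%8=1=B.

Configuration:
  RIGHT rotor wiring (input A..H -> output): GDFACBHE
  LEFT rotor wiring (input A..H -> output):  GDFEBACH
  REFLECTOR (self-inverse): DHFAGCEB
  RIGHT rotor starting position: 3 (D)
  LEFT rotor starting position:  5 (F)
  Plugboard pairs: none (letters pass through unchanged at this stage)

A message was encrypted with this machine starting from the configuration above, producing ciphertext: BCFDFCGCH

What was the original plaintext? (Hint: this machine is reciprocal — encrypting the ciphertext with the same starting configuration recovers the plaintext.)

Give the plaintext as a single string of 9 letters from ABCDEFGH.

Answer: DAAFHGHHG

Derivation:
Char 1 ('B'): step: R->4, L=5; B->plug->B->R->F->L->A->refl->D->L'->A->R'->D->plug->D
Char 2 ('C'): step: R->5, L=5; C->plug->C->R->H->L->E->refl->G->L'->E->R'->A->plug->A
Char 3 ('F'): step: R->6, L=5; F->plug->F->R->C->L->C->refl->F->L'->B->R'->A->plug->A
Char 4 ('D'): step: R->7, L=5; D->plug->D->R->G->L->H->refl->B->L'->D->R'->F->plug->F
Char 5 ('F'): step: R->0, L->6 (L advanced); F->plug->F->R->B->L->B->refl->H->L'->E->R'->H->plug->H
Char 6 ('C'): step: R->1, L=6; C->plug->C->R->H->L->C->refl->F->L'->D->R'->G->plug->G
Char 7 ('G'): step: R->2, L=6; G->plug->G->R->E->L->H->refl->B->L'->B->R'->H->plug->H
Char 8 ('C'): step: R->3, L=6; C->plug->C->R->G->L->D->refl->A->L'->C->R'->H->plug->H
Char 9 ('H'): step: R->4, L=6; H->plug->H->R->E->L->H->refl->B->L'->B->R'->G->plug->G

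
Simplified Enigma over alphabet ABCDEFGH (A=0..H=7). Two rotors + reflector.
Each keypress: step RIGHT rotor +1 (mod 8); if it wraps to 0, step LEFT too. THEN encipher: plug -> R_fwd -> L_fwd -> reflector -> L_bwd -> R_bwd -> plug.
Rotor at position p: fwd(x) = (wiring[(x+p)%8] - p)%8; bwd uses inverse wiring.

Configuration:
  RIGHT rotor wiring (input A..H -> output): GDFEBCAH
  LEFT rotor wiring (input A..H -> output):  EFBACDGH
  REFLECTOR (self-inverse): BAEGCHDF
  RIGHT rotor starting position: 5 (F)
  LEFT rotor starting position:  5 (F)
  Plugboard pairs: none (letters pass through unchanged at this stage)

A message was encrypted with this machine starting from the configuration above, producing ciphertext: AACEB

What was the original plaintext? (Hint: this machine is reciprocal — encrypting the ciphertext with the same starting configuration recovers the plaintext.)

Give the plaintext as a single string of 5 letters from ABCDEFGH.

Char 1 ('A'): step: R->6, L=5; A->plug->A->R->C->L->C->refl->E->L'->F->R'->D->plug->D
Char 2 ('A'): step: R->7, L=5; A->plug->A->R->A->L->G->refl->D->L'->G->R'->D->plug->D
Char 3 ('C'): step: R->0, L->6 (L advanced); C->plug->C->R->F->L->C->refl->E->L'->G->R'->A->plug->A
Char 4 ('E'): step: R->1, L=6; E->plug->E->R->B->L->B->refl->A->L'->A->R'->D->plug->D
Char 5 ('B'): step: R->2, L=6; B->plug->B->R->C->L->G->refl->D->L'->E->R'->G->plug->G

Answer: DDADG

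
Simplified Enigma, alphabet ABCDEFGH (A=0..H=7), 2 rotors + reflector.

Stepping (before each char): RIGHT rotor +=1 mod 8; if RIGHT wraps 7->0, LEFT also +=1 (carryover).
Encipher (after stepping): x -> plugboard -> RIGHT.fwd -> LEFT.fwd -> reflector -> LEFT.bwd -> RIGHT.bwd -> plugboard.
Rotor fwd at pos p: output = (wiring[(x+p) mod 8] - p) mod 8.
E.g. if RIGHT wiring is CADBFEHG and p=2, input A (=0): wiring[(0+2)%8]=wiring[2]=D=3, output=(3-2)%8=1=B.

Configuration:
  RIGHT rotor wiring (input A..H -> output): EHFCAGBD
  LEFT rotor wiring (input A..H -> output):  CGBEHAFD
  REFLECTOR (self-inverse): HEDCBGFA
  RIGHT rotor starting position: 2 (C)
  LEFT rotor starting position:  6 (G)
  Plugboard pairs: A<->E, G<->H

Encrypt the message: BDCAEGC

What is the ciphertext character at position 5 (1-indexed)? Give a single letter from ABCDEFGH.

Char 1 ('B'): step: R->3, L=6; B->plug->B->R->F->L->G->refl->F->L'->B->R'->F->plug->F
Char 2 ('D'): step: R->4, L=6; D->plug->D->R->H->L->C->refl->D->L'->E->R'->A->plug->E
Char 3 ('C'): step: R->5, L=6; C->plug->C->R->G->L->B->refl->E->L'->C->R'->E->plug->A
Char 4 ('A'): step: R->6, L=6; A->plug->E->R->H->L->C->refl->D->L'->E->R'->F->plug->F
Char 5 ('E'): step: R->7, L=6; E->plug->A->R->E->L->D->refl->C->L'->H->R'->G->plug->H

H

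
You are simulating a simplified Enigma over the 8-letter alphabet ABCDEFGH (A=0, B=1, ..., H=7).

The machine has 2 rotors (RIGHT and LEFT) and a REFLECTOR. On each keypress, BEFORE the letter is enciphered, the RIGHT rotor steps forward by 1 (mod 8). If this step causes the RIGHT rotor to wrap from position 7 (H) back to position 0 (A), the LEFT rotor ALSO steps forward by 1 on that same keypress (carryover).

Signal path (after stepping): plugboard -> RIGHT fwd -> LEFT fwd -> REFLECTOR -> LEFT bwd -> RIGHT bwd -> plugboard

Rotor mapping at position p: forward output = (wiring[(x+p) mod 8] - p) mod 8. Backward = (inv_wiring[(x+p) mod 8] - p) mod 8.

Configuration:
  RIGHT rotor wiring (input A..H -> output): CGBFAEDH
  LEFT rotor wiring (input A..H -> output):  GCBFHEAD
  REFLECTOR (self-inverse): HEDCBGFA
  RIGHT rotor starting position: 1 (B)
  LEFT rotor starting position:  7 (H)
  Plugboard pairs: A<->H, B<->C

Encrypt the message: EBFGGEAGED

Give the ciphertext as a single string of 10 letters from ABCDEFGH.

Answer: FCDHEABBHG

Derivation:
Char 1 ('E'): step: R->2, L=7; E->plug->E->R->B->L->H->refl->A->L'->F->R'->F->plug->F
Char 2 ('B'): step: R->3, L=7; B->plug->C->R->B->L->H->refl->A->L'->F->R'->B->plug->C
Char 3 ('F'): step: R->4, L=7; F->plug->F->R->C->L->D->refl->C->L'->D->R'->D->plug->D
Char 4 ('G'): step: R->5, L=7; G->plug->G->R->A->L->E->refl->B->L'->H->R'->A->plug->H
Char 5 ('G'): step: R->6, L=7; G->plug->G->R->C->L->D->refl->C->L'->D->R'->E->plug->E
Char 6 ('E'): step: R->7, L=7; E->plug->E->R->G->L->F->refl->G->L'->E->R'->H->plug->A
Char 7 ('A'): step: R->0, L->0 (L advanced); A->plug->H->R->H->L->D->refl->C->L'->B->R'->C->plug->B
Char 8 ('G'): step: R->1, L=0; G->plug->G->R->G->L->A->refl->H->L'->E->R'->C->plug->B
Char 9 ('E'): step: R->2, L=0; E->plug->E->R->B->L->C->refl->D->L'->H->R'->A->plug->H
Char 10 ('D'): step: R->3, L=0; D->plug->D->R->A->L->G->refl->F->L'->D->R'->G->plug->G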